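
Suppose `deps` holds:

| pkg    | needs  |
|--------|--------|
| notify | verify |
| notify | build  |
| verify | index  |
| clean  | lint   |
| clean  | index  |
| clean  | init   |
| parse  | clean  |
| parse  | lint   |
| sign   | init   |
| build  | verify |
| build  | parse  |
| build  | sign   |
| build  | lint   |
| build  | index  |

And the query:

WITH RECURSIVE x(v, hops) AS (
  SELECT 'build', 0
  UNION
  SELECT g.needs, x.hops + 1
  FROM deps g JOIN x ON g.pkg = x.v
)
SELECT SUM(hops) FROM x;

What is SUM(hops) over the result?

Base: (build, hops=0).
Iteration 1: edges from {build} -> (index, hops=1), (lint, hops=1), (parse, hops=1), (sign, hops=1), (verify, hops=1).
Iteration 2: edges from {index,lint,parse,sign,verify} -> (clean, hops=2), (index, hops=2), (init, hops=2), (lint, hops=2).
Iteration 3: edges from {clean,index,init,lint} -> (index, hops=3), (init, hops=3), (lint, hops=3).
Iteration 4: no outgoing edges from {index,init,lint}; recursion stops.
SUM(hops) = 0 + 1 + 1 + 1 + 1 + 1 + 2 + 2 + 2 + 2 + 3 + 3 + 3 = 22.

22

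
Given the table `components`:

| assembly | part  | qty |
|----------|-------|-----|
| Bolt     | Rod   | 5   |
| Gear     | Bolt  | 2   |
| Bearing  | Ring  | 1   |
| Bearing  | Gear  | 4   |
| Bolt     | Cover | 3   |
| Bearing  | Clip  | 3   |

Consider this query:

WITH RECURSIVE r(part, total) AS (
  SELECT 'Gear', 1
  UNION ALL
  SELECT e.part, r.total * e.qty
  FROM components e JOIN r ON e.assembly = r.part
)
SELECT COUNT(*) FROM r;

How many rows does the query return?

4

Base: (Gear, total=1).
Iteration 1: components of {Gear} -> Bolt = 1*2 = 2.
Iteration 2: components of {Bolt} -> Cover = 2*3 = 6, Rod = 2*5 = 10.
Iteration 3: no further components; recursion stops.
Total rows emitted: 4.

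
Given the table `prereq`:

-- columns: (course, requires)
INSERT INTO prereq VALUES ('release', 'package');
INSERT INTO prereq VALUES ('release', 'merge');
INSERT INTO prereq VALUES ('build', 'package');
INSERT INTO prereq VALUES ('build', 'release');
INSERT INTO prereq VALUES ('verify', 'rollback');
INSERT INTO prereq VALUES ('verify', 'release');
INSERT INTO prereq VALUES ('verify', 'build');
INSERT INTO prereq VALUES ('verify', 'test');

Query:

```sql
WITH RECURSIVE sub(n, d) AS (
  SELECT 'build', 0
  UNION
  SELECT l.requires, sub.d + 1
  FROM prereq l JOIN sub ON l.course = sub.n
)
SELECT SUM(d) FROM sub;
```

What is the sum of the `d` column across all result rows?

Base: (build, d=0).
Iteration 1: edges from {build} -> (package, d=1), (release, d=1).
Iteration 2: edges from {package,release} -> (merge, d=2), (package, d=2).
Iteration 3: no outgoing edges from {merge,package}; recursion stops.
SUM(d) = 0 + 1 + 1 + 2 + 2 = 6.

6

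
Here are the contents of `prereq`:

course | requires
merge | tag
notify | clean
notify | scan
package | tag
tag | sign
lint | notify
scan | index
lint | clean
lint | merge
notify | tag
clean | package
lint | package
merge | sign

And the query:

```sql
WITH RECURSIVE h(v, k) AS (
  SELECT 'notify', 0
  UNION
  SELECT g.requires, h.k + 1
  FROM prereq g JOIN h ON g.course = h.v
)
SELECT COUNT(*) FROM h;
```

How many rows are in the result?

Base: (notify, k=0).
Iteration 1: edges from {notify} -> (clean, k=1), (scan, k=1), (tag, k=1).
Iteration 2: edges from {clean,scan,tag} -> (index, k=2), (package, k=2), (sign, k=2).
Iteration 3: edges from {index,package,sign} -> (tag, k=3).
Iteration 4: edges from {tag} -> (sign, k=4).
Iteration 5: no outgoing edges from {sign}; recursion stops.
Total rows emitted: 9.

9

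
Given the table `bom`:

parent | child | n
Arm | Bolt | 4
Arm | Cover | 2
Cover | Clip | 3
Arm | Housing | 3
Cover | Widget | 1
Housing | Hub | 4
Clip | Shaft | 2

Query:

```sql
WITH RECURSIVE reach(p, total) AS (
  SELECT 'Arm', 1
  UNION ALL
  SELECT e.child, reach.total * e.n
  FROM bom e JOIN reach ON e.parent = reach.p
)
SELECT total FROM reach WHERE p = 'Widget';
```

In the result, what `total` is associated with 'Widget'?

2

Base: (Arm, total=1).
Iteration 1: components of {Arm} -> Bolt = 1*4 = 4, Cover = 1*2 = 2, Housing = 1*3 = 3.
Iteration 2: components of {Bolt,Cover,Housing} -> Clip = 2*3 = 6, Hub = 3*4 = 12, Widget = 2*1 = 2.
Iteration 3: components of {Clip,Hub,Widget} -> Shaft = 6*2 = 12.
Iteration 4: no further components; recursion stops.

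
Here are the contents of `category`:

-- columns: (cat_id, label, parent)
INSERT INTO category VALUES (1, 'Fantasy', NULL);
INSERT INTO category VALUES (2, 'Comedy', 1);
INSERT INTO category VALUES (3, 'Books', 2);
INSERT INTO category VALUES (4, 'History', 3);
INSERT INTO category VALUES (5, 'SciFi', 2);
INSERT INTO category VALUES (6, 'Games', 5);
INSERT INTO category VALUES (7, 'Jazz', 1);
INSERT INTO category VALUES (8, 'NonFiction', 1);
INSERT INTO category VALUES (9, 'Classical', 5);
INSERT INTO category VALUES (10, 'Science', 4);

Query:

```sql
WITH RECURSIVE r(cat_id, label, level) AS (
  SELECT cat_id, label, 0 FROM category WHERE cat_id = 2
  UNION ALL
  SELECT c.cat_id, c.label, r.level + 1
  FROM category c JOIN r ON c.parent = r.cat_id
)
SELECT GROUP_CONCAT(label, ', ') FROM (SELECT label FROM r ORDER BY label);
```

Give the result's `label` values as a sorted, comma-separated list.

Books, Classical, Comedy, Games, History, SciFi, Science

Base: cat_id=2 (Comedy) at level 0.
Iteration 1: rows with parent in {2} -> Books (id 3, level 1), SciFi (id 5, level 1).
Iteration 2: rows with parent in {3,5} -> History (id 4, level 2), Games (id 6, level 2), Classical (id 9, level 2).
Iteration 3: rows with parent in {4,6,9} -> Science (id 10, level 3).
Iteration 4: no rows with parent in {10}; recursion stops.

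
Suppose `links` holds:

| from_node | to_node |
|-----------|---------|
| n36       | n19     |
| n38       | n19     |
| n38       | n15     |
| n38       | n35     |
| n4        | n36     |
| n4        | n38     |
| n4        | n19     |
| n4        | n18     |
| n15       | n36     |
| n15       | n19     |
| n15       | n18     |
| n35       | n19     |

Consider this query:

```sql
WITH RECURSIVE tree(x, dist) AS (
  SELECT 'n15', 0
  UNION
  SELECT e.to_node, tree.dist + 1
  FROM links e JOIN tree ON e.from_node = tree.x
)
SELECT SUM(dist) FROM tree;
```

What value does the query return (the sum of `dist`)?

Base: (n15, dist=0).
Iteration 1: edges from {n15} -> (n18, dist=1), (n19, dist=1), (n36, dist=1).
Iteration 2: edges from {n18,n19,n36} -> (n19, dist=2).
Iteration 3: no outgoing edges from {n19}; recursion stops.
SUM(dist) = 0 + 1 + 1 + 1 + 2 = 5.

5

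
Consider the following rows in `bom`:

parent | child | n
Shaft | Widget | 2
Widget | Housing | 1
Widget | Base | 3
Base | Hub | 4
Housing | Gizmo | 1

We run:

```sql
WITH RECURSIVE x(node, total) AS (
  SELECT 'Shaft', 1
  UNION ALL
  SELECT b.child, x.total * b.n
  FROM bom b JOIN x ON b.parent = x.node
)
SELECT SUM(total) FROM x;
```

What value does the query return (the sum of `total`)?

37

Base: (Shaft, total=1).
Iteration 1: components of {Shaft} -> Widget = 1*2 = 2.
Iteration 2: components of {Widget} -> Base = 2*3 = 6, Housing = 2*1 = 2.
Iteration 3: components of {Base,Housing} -> Gizmo = 2*1 = 2, Hub = 6*4 = 24.
Iteration 4: no further components; recursion stops.
SUM(total) = 1 + 2 + 2 + 6 + 2 + 24 = 37.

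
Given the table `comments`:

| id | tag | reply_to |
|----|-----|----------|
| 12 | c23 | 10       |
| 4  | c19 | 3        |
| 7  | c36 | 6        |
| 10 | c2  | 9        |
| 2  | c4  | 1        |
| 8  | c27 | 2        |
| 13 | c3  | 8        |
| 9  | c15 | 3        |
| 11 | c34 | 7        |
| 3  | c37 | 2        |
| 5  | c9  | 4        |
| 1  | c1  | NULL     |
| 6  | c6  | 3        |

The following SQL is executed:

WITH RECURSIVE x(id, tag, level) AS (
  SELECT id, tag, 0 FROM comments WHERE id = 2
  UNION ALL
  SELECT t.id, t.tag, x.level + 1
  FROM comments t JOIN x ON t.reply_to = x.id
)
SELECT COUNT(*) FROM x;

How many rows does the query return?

12

Base: id=2 (c4) at level 0.
Iteration 1: rows with reply_to in {2} -> c37 (id 3, level 1), c27 (id 8, level 1).
Iteration 2: rows with reply_to in {3,8} -> c19 (id 4, level 2), c6 (id 6, level 2), c15 (id 9, level 2), c3 (id 13, level 2).
Iteration 3: rows with reply_to in {4,6,9,13} -> c9 (id 5, level 3), c36 (id 7, level 3), c2 (id 10, level 3).
Iteration 4: rows with reply_to in {5,7,10} -> c34 (id 11, level 4), c23 (id 12, level 4).
Iteration 5: no rows with reply_to in {11,12}; recursion stops.
Total rows emitted: 12.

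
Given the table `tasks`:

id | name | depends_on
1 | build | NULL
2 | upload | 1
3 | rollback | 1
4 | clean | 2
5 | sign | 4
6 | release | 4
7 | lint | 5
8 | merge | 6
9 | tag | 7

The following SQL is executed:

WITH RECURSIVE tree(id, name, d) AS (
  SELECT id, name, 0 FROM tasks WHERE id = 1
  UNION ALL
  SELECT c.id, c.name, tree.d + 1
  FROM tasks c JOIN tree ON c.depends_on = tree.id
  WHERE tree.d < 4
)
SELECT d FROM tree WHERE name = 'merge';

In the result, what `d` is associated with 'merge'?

Base: id=1 (build) at d 0.
Iteration 1: rows with depends_on in {1} -> upload (id 2, d 1), rollback (id 3, d 1).
Iteration 2: rows with depends_on in {2,3} -> clean (id 4, d 2).
Iteration 3: rows with depends_on in {4} -> sign (id 5, d 3), release (id 6, d 3).
Iteration 4: rows with depends_on in {5,6} -> lint (id 7, d 4), merge (id 8, d 4).
Iteration 5: d < 4 fails for all current rows; recursion stops.

4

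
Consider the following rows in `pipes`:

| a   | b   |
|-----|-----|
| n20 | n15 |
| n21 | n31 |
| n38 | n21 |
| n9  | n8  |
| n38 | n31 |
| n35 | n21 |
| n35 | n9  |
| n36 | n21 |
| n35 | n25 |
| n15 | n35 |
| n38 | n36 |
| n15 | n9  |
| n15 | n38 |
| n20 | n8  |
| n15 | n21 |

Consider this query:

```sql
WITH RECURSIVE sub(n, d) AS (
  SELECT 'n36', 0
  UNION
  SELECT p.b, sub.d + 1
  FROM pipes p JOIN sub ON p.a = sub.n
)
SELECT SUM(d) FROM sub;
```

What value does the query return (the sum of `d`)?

3

Base: (n36, d=0).
Iteration 1: edges from {n36} -> (n21, d=1).
Iteration 2: edges from {n21} -> (n31, d=2).
Iteration 3: no outgoing edges from {n31}; recursion stops.
SUM(d) = 0 + 1 + 2 = 3.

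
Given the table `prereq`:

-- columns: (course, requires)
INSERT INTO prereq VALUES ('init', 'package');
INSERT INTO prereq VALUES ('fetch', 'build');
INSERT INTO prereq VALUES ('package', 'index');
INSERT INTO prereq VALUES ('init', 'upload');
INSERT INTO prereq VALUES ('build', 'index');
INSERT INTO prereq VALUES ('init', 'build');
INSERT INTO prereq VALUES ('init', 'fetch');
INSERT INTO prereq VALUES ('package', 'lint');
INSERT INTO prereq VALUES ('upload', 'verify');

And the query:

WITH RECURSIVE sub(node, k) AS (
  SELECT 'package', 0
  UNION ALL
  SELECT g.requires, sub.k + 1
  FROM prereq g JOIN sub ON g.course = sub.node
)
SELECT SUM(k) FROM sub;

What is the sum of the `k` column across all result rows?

Base: (package, k=0).
Iteration 1: edges from {package} -> (index, k=1), (lint, k=1).
Iteration 2: no outgoing edges from {index,lint}; recursion stops.
SUM(k) = 0 + 1 + 1 = 2.

2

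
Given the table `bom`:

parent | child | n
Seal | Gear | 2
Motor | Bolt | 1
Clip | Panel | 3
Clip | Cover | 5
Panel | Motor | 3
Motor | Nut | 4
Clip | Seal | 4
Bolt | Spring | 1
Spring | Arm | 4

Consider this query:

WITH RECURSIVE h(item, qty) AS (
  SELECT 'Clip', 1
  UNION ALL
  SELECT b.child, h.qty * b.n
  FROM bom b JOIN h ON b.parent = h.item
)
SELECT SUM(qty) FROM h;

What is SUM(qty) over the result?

120

Base: (Clip, qty=1).
Iteration 1: components of {Clip} -> Cover = 1*5 = 5, Panel = 1*3 = 3, Seal = 1*4 = 4.
Iteration 2: components of {Cover,Panel,Seal} -> Gear = 4*2 = 8, Motor = 3*3 = 9.
Iteration 3: components of {Gear,Motor} -> Bolt = 9*1 = 9, Nut = 9*4 = 36.
Iteration 4: components of {Bolt,Nut} -> Spring = 9*1 = 9.
Iteration 5: components of {Spring} -> Arm = 9*4 = 36.
Iteration 6: no further components; recursion stops.
SUM(qty) = 1 + 3 + 5 + 4 + 9 + 8 + 9 + 36 + 9 + 36 = 120.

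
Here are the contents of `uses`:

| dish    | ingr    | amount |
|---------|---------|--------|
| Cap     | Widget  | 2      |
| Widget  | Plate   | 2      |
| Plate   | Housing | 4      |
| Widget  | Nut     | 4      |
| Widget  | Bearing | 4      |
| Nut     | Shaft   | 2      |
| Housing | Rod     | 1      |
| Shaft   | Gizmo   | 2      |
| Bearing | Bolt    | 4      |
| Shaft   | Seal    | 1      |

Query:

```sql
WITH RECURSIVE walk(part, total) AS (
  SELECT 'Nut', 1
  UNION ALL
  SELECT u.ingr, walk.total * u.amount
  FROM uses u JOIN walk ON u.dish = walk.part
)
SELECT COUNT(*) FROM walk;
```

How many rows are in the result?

4

Base: (Nut, total=1).
Iteration 1: components of {Nut} -> Shaft = 1*2 = 2.
Iteration 2: components of {Shaft} -> Gizmo = 2*2 = 4, Seal = 2*1 = 2.
Iteration 3: no further components; recursion stops.
Total rows emitted: 4.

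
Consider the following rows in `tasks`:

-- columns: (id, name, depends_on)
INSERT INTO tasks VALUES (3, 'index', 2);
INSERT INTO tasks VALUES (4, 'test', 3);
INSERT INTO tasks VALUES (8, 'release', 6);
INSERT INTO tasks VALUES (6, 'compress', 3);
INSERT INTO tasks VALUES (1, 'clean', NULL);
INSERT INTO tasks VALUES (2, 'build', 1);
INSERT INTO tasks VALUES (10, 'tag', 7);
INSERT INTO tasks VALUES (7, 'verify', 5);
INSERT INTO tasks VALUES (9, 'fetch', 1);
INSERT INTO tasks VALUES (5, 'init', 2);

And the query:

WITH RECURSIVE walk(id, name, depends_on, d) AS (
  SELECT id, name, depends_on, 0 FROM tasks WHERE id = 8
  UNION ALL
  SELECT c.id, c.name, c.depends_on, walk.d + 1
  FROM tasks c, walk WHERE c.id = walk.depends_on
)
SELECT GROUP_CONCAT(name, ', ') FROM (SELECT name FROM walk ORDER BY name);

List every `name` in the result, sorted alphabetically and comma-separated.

build, clean, compress, index, release

Base: id=8 (release), depends_on=6, d 0.
Iteration 1: join on id=6 -> compress (id 6, depends_on=3, d 1).
Iteration 2: join on id=3 -> index (id 3, depends_on=2, d 2).
Iteration 3: join on id=2 -> build (id 2, depends_on=1, d 3).
Iteration 4: join on id=1 -> clean (id 1, depends_on=NULL, d 4).
Iteration 5: depends_on is NULL; no match; recursion stops.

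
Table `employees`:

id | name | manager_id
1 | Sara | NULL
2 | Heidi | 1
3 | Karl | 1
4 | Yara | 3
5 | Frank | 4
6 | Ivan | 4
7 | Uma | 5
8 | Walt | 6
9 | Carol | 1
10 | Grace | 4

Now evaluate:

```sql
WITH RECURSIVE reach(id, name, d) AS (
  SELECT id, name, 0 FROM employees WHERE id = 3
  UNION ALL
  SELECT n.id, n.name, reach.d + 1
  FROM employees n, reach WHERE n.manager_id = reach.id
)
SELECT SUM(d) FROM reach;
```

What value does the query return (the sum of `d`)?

Base: id=3 (Karl) at d 0.
Iteration 1: rows with manager_id in {3} -> Yara (id 4, d 1).
Iteration 2: rows with manager_id in {4} -> Frank (id 5, d 2), Ivan (id 6, d 2), Grace (id 10, d 2).
Iteration 3: rows with manager_id in {5,6,10} -> Uma (id 7, d 3), Walt (id 8, d 3).
Iteration 4: no rows with manager_id in {7,8}; recursion stops.
SUM(d) = 0 + 1 + 2 + 2 + 2 + 3 + 3 = 13.

13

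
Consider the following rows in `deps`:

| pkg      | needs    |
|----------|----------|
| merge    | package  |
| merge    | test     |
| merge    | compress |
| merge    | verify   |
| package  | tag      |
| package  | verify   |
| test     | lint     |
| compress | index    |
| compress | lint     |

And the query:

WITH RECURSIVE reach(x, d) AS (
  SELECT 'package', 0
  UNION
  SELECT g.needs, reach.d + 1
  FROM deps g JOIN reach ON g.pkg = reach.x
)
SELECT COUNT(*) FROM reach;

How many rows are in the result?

3

Base: (package, d=0).
Iteration 1: edges from {package} -> (tag, d=1), (verify, d=1).
Iteration 2: no outgoing edges from {tag,verify}; recursion stops.
Total rows emitted: 3.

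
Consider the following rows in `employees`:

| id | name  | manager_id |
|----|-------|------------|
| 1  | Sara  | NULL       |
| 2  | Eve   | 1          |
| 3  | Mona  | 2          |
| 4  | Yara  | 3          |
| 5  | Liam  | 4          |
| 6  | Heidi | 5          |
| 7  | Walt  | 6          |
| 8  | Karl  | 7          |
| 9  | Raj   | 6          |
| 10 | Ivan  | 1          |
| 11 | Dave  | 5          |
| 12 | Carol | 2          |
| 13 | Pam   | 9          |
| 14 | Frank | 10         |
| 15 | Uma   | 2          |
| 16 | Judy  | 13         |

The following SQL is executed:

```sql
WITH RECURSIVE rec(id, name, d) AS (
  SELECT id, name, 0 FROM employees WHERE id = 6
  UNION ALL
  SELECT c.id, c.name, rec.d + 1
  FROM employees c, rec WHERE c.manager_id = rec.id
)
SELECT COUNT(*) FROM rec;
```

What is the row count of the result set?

Base: id=6 (Heidi) at d 0.
Iteration 1: rows with manager_id in {6} -> Walt (id 7, d 1), Raj (id 9, d 1).
Iteration 2: rows with manager_id in {7,9} -> Karl (id 8, d 2), Pam (id 13, d 2).
Iteration 3: rows with manager_id in {8,13} -> Judy (id 16, d 3).
Iteration 4: no rows with manager_id in {16}; recursion stops.
Total rows emitted: 6.

6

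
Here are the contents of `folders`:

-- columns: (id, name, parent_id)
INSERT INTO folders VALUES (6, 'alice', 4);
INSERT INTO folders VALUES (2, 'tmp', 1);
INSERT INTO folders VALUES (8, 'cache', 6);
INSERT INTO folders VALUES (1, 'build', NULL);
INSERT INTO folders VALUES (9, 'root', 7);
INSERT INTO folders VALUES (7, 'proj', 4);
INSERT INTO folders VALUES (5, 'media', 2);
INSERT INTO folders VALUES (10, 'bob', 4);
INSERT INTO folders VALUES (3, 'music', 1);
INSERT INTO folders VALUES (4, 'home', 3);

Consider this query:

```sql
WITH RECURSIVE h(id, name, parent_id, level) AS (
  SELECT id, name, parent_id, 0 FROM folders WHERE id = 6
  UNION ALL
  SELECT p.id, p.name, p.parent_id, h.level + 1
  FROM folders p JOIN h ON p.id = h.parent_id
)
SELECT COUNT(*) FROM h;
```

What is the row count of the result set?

4

Base: id=6 (alice), parent_id=4, level 0.
Iteration 1: join on id=4 -> home (id 4, parent_id=3, level 1).
Iteration 2: join on id=3 -> music (id 3, parent_id=1, level 2).
Iteration 3: join on id=1 -> build (id 1, parent_id=NULL, level 3).
Iteration 4: parent_id is NULL; no match; recursion stops.
Total rows emitted: 4.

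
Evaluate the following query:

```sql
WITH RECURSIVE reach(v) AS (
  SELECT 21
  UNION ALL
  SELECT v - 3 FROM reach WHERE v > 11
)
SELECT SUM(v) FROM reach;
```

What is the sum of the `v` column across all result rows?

75

Base: v=21.
Iteration 1: 21 > 11 holds -> v = 21 - 3 = 18.
Iteration 2: 18 > 11 holds -> v = 18 - 3 = 15.
Iteration 3: 15 > 11 holds -> v = 15 - 3 = 12.
Iteration 4: 12 > 11 holds -> v = 12 - 3 = 9.
Iteration 5: 9 > 11 fails; recursion stops.
SUM(v) = 21 + 18 + 15 + 12 + 9 = 75.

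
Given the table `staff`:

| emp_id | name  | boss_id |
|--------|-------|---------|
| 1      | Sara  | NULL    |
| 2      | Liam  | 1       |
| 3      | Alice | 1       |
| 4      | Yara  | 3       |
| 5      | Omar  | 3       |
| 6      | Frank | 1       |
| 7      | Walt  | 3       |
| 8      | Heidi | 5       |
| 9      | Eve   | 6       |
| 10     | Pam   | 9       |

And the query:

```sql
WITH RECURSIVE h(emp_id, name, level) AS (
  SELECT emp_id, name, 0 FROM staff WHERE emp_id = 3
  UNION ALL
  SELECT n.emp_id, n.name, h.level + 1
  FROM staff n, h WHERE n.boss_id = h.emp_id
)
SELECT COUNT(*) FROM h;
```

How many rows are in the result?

Base: emp_id=3 (Alice) at level 0.
Iteration 1: rows with boss_id in {3} -> Yara (id 4, level 1), Omar (id 5, level 1), Walt (id 7, level 1).
Iteration 2: rows with boss_id in {4,5,7} -> Heidi (id 8, level 2).
Iteration 3: no rows with boss_id in {8}; recursion stops.
Total rows emitted: 5.

5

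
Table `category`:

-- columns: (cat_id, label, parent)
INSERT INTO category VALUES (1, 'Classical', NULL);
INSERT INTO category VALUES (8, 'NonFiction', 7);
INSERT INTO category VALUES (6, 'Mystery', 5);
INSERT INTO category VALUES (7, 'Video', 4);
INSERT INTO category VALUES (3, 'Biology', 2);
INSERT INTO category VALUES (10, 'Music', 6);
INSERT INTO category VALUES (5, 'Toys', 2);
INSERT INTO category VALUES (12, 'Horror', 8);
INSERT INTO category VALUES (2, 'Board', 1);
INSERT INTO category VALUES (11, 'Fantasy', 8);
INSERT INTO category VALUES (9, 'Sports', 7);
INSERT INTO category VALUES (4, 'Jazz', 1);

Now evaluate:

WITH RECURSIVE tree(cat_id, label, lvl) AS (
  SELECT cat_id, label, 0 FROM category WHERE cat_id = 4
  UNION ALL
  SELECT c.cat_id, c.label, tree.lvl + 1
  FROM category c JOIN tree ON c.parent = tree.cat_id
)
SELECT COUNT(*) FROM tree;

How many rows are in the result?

Base: cat_id=4 (Jazz) at lvl 0.
Iteration 1: rows with parent in {4} -> Video (id 7, lvl 1).
Iteration 2: rows with parent in {7} -> NonFiction (id 8, lvl 2), Sports (id 9, lvl 2).
Iteration 3: rows with parent in {8,9} -> Fantasy (id 11, lvl 3), Horror (id 12, lvl 3).
Iteration 4: no rows with parent in {11,12}; recursion stops.
Total rows emitted: 6.

6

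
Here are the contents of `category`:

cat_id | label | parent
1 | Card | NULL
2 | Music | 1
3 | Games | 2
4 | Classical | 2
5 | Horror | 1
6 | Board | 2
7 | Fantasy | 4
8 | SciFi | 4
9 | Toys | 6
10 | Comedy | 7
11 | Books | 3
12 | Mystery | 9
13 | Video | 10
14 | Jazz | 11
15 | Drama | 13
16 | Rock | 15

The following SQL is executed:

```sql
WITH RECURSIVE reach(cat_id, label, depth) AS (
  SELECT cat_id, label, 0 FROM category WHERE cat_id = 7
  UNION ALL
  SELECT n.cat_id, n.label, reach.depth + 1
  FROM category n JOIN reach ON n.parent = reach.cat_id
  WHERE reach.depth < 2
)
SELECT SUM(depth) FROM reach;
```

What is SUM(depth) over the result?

3

Base: cat_id=7 (Fantasy) at depth 0.
Iteration 1: rows with parent in {7} -> Comedy (id 10, depth 1).
Iteration 2: rows with parent in {10} -> Video (id 13, depth 2).
Iteration 3: depth < 2 fails for all current rows; recursion stops.
SUM(depth) = 0 + 1 + 2 = 3.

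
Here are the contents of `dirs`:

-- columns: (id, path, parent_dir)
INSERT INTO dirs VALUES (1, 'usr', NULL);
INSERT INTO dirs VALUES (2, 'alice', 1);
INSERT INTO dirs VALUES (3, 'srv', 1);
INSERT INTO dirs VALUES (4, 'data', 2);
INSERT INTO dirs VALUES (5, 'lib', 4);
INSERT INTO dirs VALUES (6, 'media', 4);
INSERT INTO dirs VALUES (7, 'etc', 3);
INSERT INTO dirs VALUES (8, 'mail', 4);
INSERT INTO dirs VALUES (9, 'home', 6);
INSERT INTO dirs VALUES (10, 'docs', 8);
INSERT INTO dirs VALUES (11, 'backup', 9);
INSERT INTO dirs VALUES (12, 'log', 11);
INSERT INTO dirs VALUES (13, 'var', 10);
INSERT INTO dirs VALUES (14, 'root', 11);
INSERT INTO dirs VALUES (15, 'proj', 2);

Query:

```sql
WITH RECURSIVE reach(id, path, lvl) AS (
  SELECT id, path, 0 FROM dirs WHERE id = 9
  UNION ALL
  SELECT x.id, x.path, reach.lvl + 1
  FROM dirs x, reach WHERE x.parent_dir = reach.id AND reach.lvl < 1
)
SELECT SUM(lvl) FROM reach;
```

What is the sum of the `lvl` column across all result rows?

Base: id=9 (home) at lvl 0.
Iteration 1: rows with parent_dir in {9} -> backup (id 11, lvl 1).
Iteration 2: lvl < 1 fails for all current rows; recursion stops.
SUM(lvl) = 0 + 1 = 1.

1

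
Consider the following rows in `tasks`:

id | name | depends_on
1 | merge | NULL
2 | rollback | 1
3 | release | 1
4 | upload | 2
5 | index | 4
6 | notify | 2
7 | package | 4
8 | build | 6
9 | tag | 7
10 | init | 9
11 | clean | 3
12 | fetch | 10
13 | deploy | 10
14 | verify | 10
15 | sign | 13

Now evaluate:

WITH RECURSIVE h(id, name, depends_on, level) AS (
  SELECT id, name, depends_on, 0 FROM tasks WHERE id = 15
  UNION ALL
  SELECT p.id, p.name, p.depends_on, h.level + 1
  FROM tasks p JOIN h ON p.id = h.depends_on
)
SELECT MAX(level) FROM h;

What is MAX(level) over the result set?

7

Base: id=15 (sign), depends_on=13, level 0.
Iteration 1: join on id=13 -> deploy (id 13, depends_on=10, level 1).
Iteration 2: join on id=10 -> init (id 10, depends_on=9, level 2).
Iteration 3: join on id=9 -> tag (id 9, depends_on=7, level 3).
Iteration 4: join on id=7 -> package (id 7, depends_on=4, level 4).
Iteration 5: join on id=4 -> upload (id 4, depends_on=2, level 5).
Iteration 6: join on id=2 -> rollback (id 2, depends_on=1, level 6).
Iteration 7: join on id=1 -> merge (id 1, depends_on=NULL, level 7).
Iteration 8: depends_on is NULL; no match; recursion stops.
level values: 0, 1, 2, 3, 4, 5, 6, 7; the maximum is 7.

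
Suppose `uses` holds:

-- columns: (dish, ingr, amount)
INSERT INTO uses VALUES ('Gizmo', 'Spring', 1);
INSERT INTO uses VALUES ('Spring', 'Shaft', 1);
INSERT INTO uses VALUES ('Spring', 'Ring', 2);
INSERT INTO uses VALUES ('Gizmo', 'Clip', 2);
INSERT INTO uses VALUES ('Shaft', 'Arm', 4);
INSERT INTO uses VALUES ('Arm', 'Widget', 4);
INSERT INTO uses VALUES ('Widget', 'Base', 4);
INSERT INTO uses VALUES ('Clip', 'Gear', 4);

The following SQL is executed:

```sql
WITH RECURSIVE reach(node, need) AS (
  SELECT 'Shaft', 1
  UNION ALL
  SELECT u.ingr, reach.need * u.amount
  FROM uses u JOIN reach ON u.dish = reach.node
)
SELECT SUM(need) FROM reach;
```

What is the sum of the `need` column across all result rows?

Base: (Shaft, need=1).
Iteration 1: components of {Shaft} -> Arm = 1*4 = 4.
Iteration 2: components of {Arm} -> Widget = 4*4 = 16.
Iteration 3: components of {Widget} -> Base = 16*4 = 64.
Iteration 4: no further components; recursion stops.
SUM(need) = 1 + 4 + 16 + 64 = 85.

85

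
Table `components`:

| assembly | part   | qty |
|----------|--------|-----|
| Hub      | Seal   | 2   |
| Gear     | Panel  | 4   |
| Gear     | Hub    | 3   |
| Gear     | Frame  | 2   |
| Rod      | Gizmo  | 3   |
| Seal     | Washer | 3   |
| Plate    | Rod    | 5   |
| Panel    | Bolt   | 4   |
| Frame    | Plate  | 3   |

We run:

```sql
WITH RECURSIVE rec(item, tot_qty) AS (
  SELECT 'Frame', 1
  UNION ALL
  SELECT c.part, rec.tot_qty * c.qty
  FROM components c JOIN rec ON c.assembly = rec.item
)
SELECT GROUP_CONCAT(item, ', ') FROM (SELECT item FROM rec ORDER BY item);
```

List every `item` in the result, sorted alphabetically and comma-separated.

Base: (Frame, tot_qty=1).
Iteration 1: components of {Frame} -> Plate = 1*3 = 3.
Iteration 2: components of {Plate} -> Rod = 3*5 = 15.
Iteration 3: components of {Rod} -> Gizmo = 15*3 = 45.
Iteration 4: no further components; recursion stops.

Frame, Gizmo, Plate, Rod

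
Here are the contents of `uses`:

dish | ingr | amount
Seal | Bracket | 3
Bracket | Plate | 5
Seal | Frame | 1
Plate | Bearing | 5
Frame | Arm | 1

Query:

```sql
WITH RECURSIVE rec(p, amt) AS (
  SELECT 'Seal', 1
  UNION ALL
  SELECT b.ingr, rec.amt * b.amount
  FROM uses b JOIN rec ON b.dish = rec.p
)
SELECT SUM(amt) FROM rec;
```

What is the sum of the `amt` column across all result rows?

Base: (Seal, amt=1).
Iteration 1: components of {Seal} -> Bracket = 1*3 = 3, Frame = 1*1 = 1.
Iteration 2: components of {Bracket,Frame} -> Arm = 1*1 = 1, Plate = 3*5 = 15.
Iteration 3: components of {Arm,Plate} -> Bearing = 15*5 = 75.
Iteration 4: no further components; recursion stops.
SUM(amt) = 1 + 3 + 1 + 15 + 1 + 75 = 96.

96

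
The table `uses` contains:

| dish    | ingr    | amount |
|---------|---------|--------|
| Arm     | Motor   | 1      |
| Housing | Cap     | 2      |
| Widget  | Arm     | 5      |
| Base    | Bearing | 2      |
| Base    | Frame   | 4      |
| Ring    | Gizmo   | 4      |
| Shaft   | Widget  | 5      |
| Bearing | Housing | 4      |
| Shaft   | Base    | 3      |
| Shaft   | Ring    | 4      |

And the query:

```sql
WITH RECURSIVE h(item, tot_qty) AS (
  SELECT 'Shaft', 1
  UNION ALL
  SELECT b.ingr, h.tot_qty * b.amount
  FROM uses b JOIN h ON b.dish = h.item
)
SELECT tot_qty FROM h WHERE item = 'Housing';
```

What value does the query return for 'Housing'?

24

Base: (Shaft, tot_qty=1).
Iteration 1: components of {Shaft} -> Base = 1*3 = 3, Ring = 1*4 = 4, Widget = 1*5 = 5.
Iteration 2: components of {Base,Ring,Widget} -> Arm = 5*5 = 25, Bearing = 3*2 = 6, Frame = 3*4 = 12, Gizmo = 4*4 = 16.
Iteration 3: components of {Arm,Bearing,Frame,Gizmo} -> Housing = 6*4 = 24, Motor = 25*1 = 25.
Iteration 4: components of {Housing,Motor} -> Cap = 24*2 = 48.
Iteration 5: no further components; recursion stops.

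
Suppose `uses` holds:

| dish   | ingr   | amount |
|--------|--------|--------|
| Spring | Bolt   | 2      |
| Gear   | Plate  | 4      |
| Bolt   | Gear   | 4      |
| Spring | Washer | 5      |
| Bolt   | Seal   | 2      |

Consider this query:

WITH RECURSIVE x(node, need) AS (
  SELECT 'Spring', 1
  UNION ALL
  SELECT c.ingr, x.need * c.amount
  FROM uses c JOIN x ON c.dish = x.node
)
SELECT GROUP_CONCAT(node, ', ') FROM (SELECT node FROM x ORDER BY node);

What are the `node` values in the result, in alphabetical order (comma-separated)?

Base: (Spring, need=1).
Iteration 1: components of {Spring} -> Bolt = 1*2 = 2, Washer = 1*5 = 5.
Iteration 2: components of {Bolt,Washer} -> Gear = 2*4 = 8, Seal = 2*2 = 4.
Iteration 3: components of {Gear,Seal} -> Plate = 8*4 = 32.
Iteration 4: no further components; recursion stops.

Bolt, Gear, Plate, Seal, Spring, Washer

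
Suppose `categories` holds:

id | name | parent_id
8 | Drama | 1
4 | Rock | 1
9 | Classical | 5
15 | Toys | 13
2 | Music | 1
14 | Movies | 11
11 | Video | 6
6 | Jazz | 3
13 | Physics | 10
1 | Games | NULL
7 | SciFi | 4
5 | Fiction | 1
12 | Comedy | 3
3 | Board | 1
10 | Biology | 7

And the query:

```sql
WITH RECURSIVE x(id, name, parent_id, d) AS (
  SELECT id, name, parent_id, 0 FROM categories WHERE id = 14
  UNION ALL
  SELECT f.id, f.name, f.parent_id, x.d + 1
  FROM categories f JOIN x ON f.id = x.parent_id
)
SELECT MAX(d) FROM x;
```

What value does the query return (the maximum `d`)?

Base: id=14 (Movies), parent_id=11, d 0.
Iteration 1: join on id=11 -> Video (id 11, parent_id=6, d 1).
Iteration 2: join on id=6 -> Jazz (id 6, parent_id=3, d 2).
Iteration 3: join on id=3 -> Board (id 3, parent_id=1, d 3).
Iteration 4: join on id=1 -> Games (id 1, parent_id=NULL, d 4).
Iteration 5: parent_id is NULL; no match; recursion stops.
d values: 0, 1, 2, 3, 4; the maximum is 4.

4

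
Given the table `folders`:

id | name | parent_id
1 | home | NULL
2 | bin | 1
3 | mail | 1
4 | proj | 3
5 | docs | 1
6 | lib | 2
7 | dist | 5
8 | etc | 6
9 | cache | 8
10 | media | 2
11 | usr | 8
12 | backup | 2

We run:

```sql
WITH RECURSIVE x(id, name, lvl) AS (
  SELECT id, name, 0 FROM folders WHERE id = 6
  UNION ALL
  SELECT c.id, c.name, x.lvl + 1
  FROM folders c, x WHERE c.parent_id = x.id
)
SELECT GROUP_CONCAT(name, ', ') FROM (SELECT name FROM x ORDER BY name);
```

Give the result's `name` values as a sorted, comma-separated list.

Base: id=6 (lib) at lvl 0.
Iteration 1: rows with parent_id in {6} -> etc (id 8, lvl 1).
Iteration 2: rows with parent_id in {8} -> cache (id 9, lvl 2), usr (id 11, lvl 2).
Iteration 3: no rows with parent_id in {9,11}; recursion stops.

cache, etc, lib, usr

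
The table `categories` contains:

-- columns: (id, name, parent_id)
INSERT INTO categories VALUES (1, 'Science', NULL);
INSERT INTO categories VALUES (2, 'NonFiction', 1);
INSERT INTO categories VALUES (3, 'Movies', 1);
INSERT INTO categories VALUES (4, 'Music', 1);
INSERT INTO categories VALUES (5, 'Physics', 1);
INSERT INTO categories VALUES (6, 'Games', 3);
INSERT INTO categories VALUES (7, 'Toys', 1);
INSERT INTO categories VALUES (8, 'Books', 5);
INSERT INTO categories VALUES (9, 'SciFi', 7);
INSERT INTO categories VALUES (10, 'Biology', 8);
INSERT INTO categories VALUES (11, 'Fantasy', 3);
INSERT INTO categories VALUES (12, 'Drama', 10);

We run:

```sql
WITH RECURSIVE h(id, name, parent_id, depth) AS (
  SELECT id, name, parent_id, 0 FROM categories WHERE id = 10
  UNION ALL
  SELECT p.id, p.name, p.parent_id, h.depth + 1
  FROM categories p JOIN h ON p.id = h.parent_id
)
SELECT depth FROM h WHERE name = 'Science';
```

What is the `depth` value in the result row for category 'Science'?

Base: id=10 (Biology), parent_id=8, depth 0.
Iteration 1: join on id=8 -> Books (id 8, parent_id=5, depth 1).
Iteration 2: join on id=5 -> Physics (id 5, parent_id=1, depth 2).
Iteration 3: join on id=1 -> Science (id 1, parent_id=NULL, depth 3).
Iteration 4: parent_id is NULL; no match; recursion stops.

3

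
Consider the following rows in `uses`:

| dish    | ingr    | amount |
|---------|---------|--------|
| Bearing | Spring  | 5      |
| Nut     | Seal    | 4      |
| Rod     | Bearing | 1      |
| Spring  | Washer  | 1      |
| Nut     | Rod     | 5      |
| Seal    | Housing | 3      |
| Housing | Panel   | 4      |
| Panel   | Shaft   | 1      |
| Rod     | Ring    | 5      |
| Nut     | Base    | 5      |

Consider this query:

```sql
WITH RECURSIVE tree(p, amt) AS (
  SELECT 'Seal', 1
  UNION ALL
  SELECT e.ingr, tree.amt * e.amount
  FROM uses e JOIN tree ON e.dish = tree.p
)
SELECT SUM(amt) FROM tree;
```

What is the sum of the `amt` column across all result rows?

28

Base: (Seal, amt=1).
Iteration 1: components of {Seal} -> Housing = 1*3 = 3.
Iteration 2: components of {Housing} -> Panel = 3*4 = 12.
Iteration 3: components of {Panel} -> Shaft = 12*1 = 12.
Iteration 4: no further components; recursion stops.
SUM(amt) = 1 + 3 + 12 + 12 = 28.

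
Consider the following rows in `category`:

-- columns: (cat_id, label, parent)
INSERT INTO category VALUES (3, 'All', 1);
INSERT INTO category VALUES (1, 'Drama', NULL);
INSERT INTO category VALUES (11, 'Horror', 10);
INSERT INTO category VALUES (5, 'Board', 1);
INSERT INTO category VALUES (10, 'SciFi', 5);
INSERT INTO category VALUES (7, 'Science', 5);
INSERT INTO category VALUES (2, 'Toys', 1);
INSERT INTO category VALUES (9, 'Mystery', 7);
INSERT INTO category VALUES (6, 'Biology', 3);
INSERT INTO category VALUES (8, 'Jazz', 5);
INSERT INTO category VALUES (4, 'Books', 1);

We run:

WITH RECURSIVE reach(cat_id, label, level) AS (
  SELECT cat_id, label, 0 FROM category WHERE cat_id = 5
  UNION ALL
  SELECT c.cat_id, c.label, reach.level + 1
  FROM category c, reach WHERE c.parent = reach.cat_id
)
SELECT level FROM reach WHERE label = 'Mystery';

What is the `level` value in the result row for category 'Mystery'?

2

Base: cat_id=5 (Board) at level 0.
Iteration 1: rows with parent in {5} -> Science (id 7, level 1), Jazz (id 8, level 1), SciFi (id 10, level 1).
Iteration 2: rows with parent in {7,8,10} -> Mystery (id 9, level 2), Horror (id 11, level 2).
Iteration 3: no rows with parent in {9,11}; recursion stops.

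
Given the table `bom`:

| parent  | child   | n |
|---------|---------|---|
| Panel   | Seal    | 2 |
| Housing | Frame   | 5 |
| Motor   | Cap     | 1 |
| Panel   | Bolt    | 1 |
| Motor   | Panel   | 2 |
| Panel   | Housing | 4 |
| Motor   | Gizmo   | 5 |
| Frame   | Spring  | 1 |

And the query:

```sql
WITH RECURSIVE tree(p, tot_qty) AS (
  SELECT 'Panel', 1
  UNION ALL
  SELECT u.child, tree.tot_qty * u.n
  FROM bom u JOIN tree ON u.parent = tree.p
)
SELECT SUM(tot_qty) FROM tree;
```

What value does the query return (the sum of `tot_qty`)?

Base: (Panel, tot_qty=1).
Iteration 1: components of {Panel} -> Bolt = 1*1 = 1, Housing = 1*4 = 4, Seal = 1*2 = 2.
Iteration 2: components of {Bolt,Housing,Seal} -> Frame = 4*5 = 20.
Iteration 3: components of {Frame} -> Spring = 20*1 = 20.
Iteration 4: no further components; recursion stops.
SUM(tot_qty) = 1 + 1 + 4 + 2 + 20 + 20 = 48.

48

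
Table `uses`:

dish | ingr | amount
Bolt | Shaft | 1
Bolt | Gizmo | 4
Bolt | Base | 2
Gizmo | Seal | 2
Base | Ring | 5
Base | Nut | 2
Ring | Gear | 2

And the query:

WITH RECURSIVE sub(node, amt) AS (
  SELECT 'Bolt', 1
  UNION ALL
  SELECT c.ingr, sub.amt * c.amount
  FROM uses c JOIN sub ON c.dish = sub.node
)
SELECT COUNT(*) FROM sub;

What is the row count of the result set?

Base: (Bolt, amt=1).
Iteration 1: components of {Bolt} -> Base = 1*2 = 2, Gizmo = 1*4 = 4, Shaft = 1*1 = 1.
Iteration 2: components of {Base,Gizmo,Shaft} -> Nut = 2*2 = 4, Ring = 2*5 = 10, Seal = 4*2 = 8.
Iteration 3: components of {Nut,Ring,Seal} -> Gear = 10*2 = 20.
Iteration 4: no further components; recursion stops.
Total rows emitted: 8.

8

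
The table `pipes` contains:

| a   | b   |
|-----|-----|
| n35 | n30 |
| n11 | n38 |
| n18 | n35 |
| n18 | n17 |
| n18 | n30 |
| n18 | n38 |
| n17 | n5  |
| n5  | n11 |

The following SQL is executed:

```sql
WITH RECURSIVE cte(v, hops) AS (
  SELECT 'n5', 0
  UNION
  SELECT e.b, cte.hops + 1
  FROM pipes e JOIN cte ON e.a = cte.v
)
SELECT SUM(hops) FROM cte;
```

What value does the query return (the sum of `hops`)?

Base: (n5, hops=0).
Iteration 1: edges from {n5} -> (n11, hops=1).
Iteration 2: edges from {n11} -> (n38, hops=2).
Iteration 3: no outgoing edges from {n38}; recursion stops.
SUM(hops) = 0 + 1 + 2 = 3.

3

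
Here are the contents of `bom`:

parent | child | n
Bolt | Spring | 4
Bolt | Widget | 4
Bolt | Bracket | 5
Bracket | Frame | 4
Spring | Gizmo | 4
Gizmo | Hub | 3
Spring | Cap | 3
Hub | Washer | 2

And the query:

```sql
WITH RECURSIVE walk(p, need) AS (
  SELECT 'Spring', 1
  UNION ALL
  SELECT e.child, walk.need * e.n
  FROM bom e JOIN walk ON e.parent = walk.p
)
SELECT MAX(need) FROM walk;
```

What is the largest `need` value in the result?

Base: (Spring, need=1).
Iteration 1: components of {Spring} -> Cap = 1*3 = 3, Gizmo = 1*4 = 4.
Iteration 2: components of {Cap,Gizmo} -> Hub = 4*3 = 12.
Iteration 3: components of {Hub} -> Washer = 12*2 = 24.
Iteration 4: no further components; recursion stops.
need values: 1, 4, 3, 12, 24; the maximum is 24.

24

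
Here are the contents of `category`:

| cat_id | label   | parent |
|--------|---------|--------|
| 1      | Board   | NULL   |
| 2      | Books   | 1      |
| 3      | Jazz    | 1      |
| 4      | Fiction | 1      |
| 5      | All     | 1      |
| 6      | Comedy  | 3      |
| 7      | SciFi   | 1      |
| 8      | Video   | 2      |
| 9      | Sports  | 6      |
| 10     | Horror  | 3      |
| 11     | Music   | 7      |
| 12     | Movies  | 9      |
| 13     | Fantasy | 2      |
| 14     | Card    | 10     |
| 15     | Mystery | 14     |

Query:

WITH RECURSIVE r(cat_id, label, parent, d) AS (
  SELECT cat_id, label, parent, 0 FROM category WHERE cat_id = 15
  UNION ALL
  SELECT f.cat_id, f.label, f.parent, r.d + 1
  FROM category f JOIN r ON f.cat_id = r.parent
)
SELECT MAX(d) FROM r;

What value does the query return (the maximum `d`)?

Base: cat_id=15 (Mystery), parent=14, d 0.
Iteration 1: join on cat_id=14 -> Card (id 14, parent=10, d 1).
Iteration 2: join on cat_id=10 -> Horror (id 10, parent=3, d 2).
Iteration 3: join on cat_id=3 -> Jazz (id 3, parent=1, d 3).
Iteration 4: join on cat_id=1 -> Board (id 1, parent=NULL, d 4).
Iteration 5: parent is NULL; no match; recursion stops.
d values: 0, 1, 2, 3, 4; the maximum is 4.

4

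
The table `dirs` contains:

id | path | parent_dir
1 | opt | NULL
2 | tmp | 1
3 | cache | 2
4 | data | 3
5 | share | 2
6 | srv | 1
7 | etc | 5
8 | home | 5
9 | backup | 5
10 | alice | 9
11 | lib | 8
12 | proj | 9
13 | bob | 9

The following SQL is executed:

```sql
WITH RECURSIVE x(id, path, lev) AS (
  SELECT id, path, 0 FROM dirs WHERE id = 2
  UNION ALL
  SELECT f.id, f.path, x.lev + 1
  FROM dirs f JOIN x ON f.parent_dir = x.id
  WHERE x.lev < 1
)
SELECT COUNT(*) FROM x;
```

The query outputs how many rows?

3

Base: id=2 (tmp) at lev 0.
Iteration 1: rows with parent_dir in {2} -> cache (id 3, lev 1), share (id 5, lev 1).
Iteration 2: lev < 1 fails for all current rows; recursion stops.
Total rows emitted: 3.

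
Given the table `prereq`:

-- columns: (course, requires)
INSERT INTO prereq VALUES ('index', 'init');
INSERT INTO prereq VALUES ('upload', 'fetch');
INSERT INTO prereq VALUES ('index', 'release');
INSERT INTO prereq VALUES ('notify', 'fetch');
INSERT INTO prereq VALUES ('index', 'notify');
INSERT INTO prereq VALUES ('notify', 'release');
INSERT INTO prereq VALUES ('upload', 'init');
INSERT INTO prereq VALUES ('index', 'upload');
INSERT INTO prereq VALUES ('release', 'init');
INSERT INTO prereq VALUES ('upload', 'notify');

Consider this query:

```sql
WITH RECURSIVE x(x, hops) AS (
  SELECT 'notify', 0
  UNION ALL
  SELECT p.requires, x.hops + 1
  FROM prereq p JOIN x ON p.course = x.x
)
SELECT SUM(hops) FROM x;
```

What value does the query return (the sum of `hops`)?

Base: (notify, hops=0).
Iteration 1: edges from {notify} -> (fetch, hops=1), (release, hops=1).
Iteration 2: edges from {fetch,release} -> (init, hops=2).
Iteration 3: no outgoing edges from {init}; recursion stops.
SUM(hops) = 0 + 1 + 1 + 2 = 4.

4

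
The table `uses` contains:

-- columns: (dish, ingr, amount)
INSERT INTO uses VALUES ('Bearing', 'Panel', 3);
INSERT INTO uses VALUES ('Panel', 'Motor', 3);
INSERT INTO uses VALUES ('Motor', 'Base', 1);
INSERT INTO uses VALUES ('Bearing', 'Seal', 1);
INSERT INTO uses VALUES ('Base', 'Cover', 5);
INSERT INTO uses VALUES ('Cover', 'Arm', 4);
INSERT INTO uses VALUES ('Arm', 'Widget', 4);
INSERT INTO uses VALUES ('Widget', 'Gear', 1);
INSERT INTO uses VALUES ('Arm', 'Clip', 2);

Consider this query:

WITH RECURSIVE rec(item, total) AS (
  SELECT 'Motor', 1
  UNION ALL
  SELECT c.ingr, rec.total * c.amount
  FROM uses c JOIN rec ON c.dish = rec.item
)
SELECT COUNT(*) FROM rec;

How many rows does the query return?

7

Base: (Motor, total=1).
Iteration 1: components of {Motor} -> Base = 1*1 = 1.
Iteration 2: components of {Base} -> Cover = 1*5 = 5.
Iteration 3: components of {Cover} -> Arm = 5*4 = 20.
Iteration 4: components of {Arm} -> Clip = 20*2 = 40, Widget = 20*4 = 80.
Iteration 5: components of {Clip,Widget} -> Gear = 80*1 = 80.
Iteration 6: no further components; recursion stops.
Total rows emitted: 7.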